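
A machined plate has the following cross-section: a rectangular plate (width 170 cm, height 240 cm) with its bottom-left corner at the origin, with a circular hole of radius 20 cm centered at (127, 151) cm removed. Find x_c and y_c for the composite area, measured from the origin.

x_c = 83.67 cm, y_c = 119.01 cm

plate: A = 170 × 240 = 40800.00, centroid at (85.00, 120.00).
hole: A = −π·20² = -1256.64, centroid at (127.00, 151.00).
ΣA = 39543.36 cm²
ΣAx_c = (40800.00)(85.00) + (-1256.64)(127.00) = 3308407.09 cm³
ΣAy_c = (40800.00)(120.00) + (-1256.64)(151.00) = 4706247.80 cm³
x_c = 3308407.09 / 39543.36 = 83.67 cm
y_c = 4706247.80 / 39543.36 = 119.01 cm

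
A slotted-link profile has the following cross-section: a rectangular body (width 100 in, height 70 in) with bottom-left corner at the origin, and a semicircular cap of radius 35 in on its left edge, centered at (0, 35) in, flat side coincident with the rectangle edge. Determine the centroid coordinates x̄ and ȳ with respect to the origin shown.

Part | A | x̄ᵢ | ȳᵢ | A·x̄ᵢ | A·ȳᵢ
rectangular body | 7000.00 | 50.00 | 35.00 | 350000.00 | 245000.00
semicircular end | 1924.23 | -14.85 | 35.00 | -28583.33 | 67347.89
Σ | 8924.23 |  |  | 321416.67 | 312347.89
x̄ = 321416.67 / 8924.23 = 36.02 in
ȳ = 312347.89 / 8924.23 = 35.00 in

x̄ = 36.02 in, ȳ = 35.00 in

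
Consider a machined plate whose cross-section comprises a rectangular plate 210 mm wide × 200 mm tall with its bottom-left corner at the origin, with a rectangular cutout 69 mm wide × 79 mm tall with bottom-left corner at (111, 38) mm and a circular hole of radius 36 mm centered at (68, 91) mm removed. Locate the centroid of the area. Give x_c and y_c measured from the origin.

x_c = 102.84 mm, y_c = 104.90 mm

plate: A = 210 × 200 = 42000.00, centroid at (105.00, 100.00).
hole 1: A = −(69 × 79) = -5451.00, centroid at (145.50, 77.50).
hole 2: A = −π·36² = -4071.50, centroid at (68.00, 91.00).
ΣA = 32477.50 mm², ΣAx_c = 3340017.22 mm³, ΣAy_c = 3407040.63 mm³.
x_c = 3340017.22/32477.50 = 102.84 mm; y_c = 3407040.63/32477.50 = 104.90 mm.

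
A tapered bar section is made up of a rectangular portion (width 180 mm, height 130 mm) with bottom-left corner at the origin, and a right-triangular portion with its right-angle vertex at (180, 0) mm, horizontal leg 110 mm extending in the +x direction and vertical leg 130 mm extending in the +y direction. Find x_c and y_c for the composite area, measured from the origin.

rectangular portion: A = 180 × 130 = 23400.00, centroid at (90.00, 65.00).
triangular portion: A = ½·110·130 = 7150.00, centroid at (216.67, 43.33).
ΣA = 30550.00 mm², ΣAx_c = 3655166.67 mm³, ΣAy_c = 1830833.33 mm³.
x_c = 3655166.67/30550.00 = 119.65 mm; y_c = 1830833.33/30550.00 = 59.93 mm.

x_c = 119.65 mm, y_c = 59.93 mm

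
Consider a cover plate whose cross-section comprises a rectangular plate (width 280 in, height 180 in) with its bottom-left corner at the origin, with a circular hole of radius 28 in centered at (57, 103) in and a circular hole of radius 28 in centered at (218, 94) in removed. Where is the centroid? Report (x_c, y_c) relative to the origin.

plate: A = 280 × 180 = 50400.00, centroid at (140.00, 90.00).
hole 1: A = −π·28² = -2463.01, centroid at (57.00, 103.00).
hole 2: A = −π·28² = -2463.01, centroid at (218.00, 94.00).
ΣA = 45473.98 in²
ΣAx_c = (50400.00)(140.00) + (-2463.01)(57.00) + (-2463.01)(218.00) = 6378672.62 in³
ΣAy_c = (50400.00)(90.00) + (-2463.01)(103.00) + (-2463.01)(94.00) = 4050787.30 in³
x_c = 6378672.62 / 45473.98 = 140.27 in
y_c = 4050787.30 / 45473.98 = 89.08 in

x_c = 140.27 in, y_c = 89.08 in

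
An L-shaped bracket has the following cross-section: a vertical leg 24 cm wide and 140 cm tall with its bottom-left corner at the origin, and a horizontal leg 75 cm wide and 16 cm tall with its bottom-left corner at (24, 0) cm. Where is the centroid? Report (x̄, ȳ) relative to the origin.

vertical leg: A = 24 × 140 = 3360.00, centroid at (12.00, 70.00).
horizontal leg: A = 75 × 16 = 1200.00, centroid at (61.50, 8.00).
ΣA = 4560.00 cm²
ΣAx̄ = (3360.00)(12.00) + (1200.00)(61.50) = 114120.00 cm³
ΣAȳ = (3360.00)(70.00) + (1200.00)(8.00) = 244800.00 cm³
x̄ = 114120.00 / 4560.00 = 25.03 cm
ȳ = 244800.00 / 4560.00 = 53.68 cm

x̄ = 25.03 cm, ȳ = 53.68 cm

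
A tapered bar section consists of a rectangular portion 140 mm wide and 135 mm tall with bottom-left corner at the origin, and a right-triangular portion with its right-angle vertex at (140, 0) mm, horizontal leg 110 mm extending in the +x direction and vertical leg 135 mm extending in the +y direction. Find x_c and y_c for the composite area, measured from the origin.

Part | A | x̄ᵢ | ȳᵢ | A·x̄ᵢ | A·ȳᵢ
rectangular portion | 18900.00 | 70.00 | 67.50 | 1323000.00 | 1275750.00
triangular portion | 7425.00 | 176.67 | 45.00 | 1311750.00 | 334125.00
Σ | 26325.00 |  |  | 2634750.00 | 1609875.00
x_c = 2634750.00 / 26325.00 = 100.09 mm
y_c = 1609875.00 / 26325.00 = 61.15 mm

x_c = 100.09 mm, y_c = 61.15 mm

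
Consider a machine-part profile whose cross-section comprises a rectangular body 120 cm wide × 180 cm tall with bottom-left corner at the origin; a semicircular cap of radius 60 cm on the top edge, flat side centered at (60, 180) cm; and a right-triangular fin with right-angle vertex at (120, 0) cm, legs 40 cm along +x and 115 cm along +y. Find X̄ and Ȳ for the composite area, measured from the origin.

X̄ = 65.71 cm, Ȳ = 108.07 cm

rectangular body: A = 120 × 180 = 21600.00, centroid at (60.00, 90.00).
semicircular top: A = ½π·60² = 5654.87, centroid at (60.00, 205.46).
triangular fin: A = ½·40·115 = 2300.00, centroid at (133.33, 38.33).
ΣA = 29554.87 cm²
ΣAX̄ = (21600.00)(60.00) + (5654.87)(60.00) + (2300.00)(133.33) = 1941958.67 cm³
ΣAȲ = (21600.00)(90.00) + (5654.87)(205.46) + (2300.00)(38.33) = 3194042.69 cm³
X̄ = 1941958.67 / 29554.87 = 65.71 cm
Ȳ = 3194042.69 / 29554.87 = 108.07 cm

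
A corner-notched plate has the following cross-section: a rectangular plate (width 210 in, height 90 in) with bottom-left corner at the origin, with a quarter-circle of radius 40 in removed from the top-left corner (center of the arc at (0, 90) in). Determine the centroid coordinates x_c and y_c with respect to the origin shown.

Part | A | x̄ᵢ | ȳᵢ | A·x̄ᵢ | A·ȳᵢ
plate | 18900.00 | 105.00 | 45.00 | 1984500.00 | 850500.00
removed quarter-circle | -1256.64 | 16.98 | 73.02 | -21333.33 | -91764.00
Σ | 17643.36 |  |  | 1963166.67 | 758736.00
x_c = 1963166.67 / 17643.36 = 111.27 in
y_c = 758736.00 / 17643.36 = 43.00 in

x_c = 111.27 in, y_c = 43.00 in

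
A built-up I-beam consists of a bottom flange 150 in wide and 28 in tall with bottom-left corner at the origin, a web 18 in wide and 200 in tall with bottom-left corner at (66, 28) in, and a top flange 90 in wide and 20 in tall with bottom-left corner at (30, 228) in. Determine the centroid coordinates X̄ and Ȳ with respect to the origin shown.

X̄ = 75.00 in, Ȳ = 98.75 in

bottom flange: A = 150 × 28 = 4200.00, centroid at (75.00, 14.00).
web: A = 18 × 200 = 3600.00, centroid at (75.00, 128.00).
top flange: A = 90 × 20 = 1800.00, centroid at (75.00, 238.00).
ΣA = 9600.00 in²
ΣAX̄ = (4200.00)(75.00) + (3600.00)(75.00) + (1800.00)(75.00) = 720000.00 in³
ΣAȲ = (4200.00)(14.00) + (3600.00)(128.00) + (1800.00)(238.00) = 948000.00 in³
X̄ = 720000.00 / 9600.00 = 75.00 in
Ȳ = 948000.00 / 9600.00 = 98.75 in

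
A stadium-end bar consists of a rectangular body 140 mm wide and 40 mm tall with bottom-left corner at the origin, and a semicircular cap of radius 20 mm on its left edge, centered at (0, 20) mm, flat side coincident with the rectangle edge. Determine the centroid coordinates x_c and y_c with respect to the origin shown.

rectangular body: A = 140 × 40 = 5600.00, centroid at (70.00, 20.00).
semicircular end: A = ½π·20² = 628.32, centroid at (-8.49, 20.00).
ΣA = 6228.32 mm², ΣAx_c = 386666.67 mm³, ΣAy_c = 124566.37 mm³.
x_c = 386666.67/6228.32 = 62.08 mm; y_c = 124566.37/6228.32 = 20.00 mm.

x_c = 62.08 mm, y_c = 20.00 mm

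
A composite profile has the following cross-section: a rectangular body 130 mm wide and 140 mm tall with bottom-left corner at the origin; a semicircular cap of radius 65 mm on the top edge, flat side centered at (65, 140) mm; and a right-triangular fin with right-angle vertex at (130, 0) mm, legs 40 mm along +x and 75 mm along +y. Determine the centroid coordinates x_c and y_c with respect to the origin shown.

x_c = 69.46 mm, y_c = 92.03 mm

Part | A | x̄ᵢ | ȳᵢ | A·x̄ᵢ | A·ȳᵢ
rectangular body | 18200.00 | 65.00 | 70.00 | 1183000.00 | 1274000.00
semicircular top | 6636.61 | 65.00 | 167.59 | 431379.94 | 1112209.36
triangular fin | 1500.00 | 143.33 | 25.00 | 215000.00 | 37500.00
Σ | 26336.61 |  |  | 1829379.94 | 2423709.36
x_c = 1829379.94 / 26336.61 = 69.46 mm
y_c = 2423709.36 / 26336.61 = 92.03 mm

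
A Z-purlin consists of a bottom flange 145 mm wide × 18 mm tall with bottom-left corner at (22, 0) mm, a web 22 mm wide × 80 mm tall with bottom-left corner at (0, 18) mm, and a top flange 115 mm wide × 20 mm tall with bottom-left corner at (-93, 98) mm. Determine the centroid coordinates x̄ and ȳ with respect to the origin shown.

bottom flange: A = 145 × 18 = 2610.00, centroid at (94.50, 9.00).
web: A = 22 × 80 = 1760.00, centroid at (11.00, 58.00).
top flange: A = 115 × 20 = 2300.00, centroid at (-35.50, 108.00).
ΣA = 6670.00 mm²
ΣAx̄ = (2610.00)(94.50) + (1760.00)(11.00) + (2300.00)(-35.50) = 184355.00 mm³
ΣAȳ = (2610.00)(9.00) + (1760.00)(58.00) + (2300.00)(108.00) = 373970.00 mm³
x̄ = 184355.00 / 6670.00 = 27.64 mm
ȳ = 373970.00 / 6670.00 = 56.07 mm

x̄ = 27.64 mm, ȳ = 56.07 mm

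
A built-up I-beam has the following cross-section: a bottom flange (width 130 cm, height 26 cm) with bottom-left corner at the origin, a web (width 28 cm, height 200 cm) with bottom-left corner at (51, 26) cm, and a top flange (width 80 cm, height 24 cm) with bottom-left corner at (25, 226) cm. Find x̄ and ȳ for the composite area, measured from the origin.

x̄ = 65.00 cm, ȳ = 110.69 cm

bottom flange: A = 130 × 26 = 3380.00, centroid at (65.00, 13.00).
web: A = 28 × 200 = 5600.00, centroid at (65.00, 126.00).
top flange: A = 80 × 24 = 1920.00, centroid at (65.00, 238.00).
ΣA = 10900.00 cm², ΣAx̄ = 708500.00 cm³, ΣAȳ = 1206500.00 cm³.
x̄ = 708500.00/10900.00 = 65.00 cm; ȳ = 1206500.00/10900.00 = 110.69 cm.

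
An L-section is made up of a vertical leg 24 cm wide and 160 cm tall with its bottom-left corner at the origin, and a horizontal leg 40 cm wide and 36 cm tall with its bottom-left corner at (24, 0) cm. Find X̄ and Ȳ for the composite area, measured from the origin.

vertical leg: A = 24 × 160 = 3840.00, centroid at (12.00, 80.00).
horizontal leg: A = 40 × 36 = 1440.00, centroid at (44.00, 18.00).
ΣA = 5280.00 cm²
ΣAX̄ = (3840.00)(12.00) + (1440.00)(44.00) = 109440.00 cm³
ΣAȲ = (3840.00)(80.00) + (1440.00)(18.00) = 333120.00 cm³
X̄ = 109440.00 / 5280.00 = 20.73 cm
Ȳ = 333120.00 / 5280.00 = 63.09 cm

X̄ = 20.73 cm, Ȳ = 63.09 cm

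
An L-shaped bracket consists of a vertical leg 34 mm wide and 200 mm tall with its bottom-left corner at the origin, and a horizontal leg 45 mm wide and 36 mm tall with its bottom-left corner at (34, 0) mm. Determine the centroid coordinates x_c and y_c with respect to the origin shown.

x_c = 24.60 mm, y_c = 84.22 mm

vertical leg: A = 34 × 200 = 6800.00, centroid at (17.00, 100.00).
horizontal leg: A = 45 × 36 = 1620.00, centroid at (56.50, 18.00).
ΣA = 8420.00 mm²
ΣAx_c = (6800.00)(17.00) + (1620.00)(56.50) = 207130.00 mm³
ΣAy_c = (6800.00)(100.00) + (1620.00)(18.00) = 709160.00 mm³
x_c = 207130.00 / 8420.00 = 24.60 mm
y_c = 709160.00 / 8420.00 = 84.22 mm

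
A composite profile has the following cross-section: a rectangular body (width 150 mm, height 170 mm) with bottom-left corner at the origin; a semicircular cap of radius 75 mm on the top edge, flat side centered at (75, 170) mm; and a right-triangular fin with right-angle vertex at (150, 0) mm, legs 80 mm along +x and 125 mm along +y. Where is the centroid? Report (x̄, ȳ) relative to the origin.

x̄ = 87.92 mm, ȳ = 105.73 mm

Part | A | x̄ᵢ | ȳᵢ | A·x̄ᵢ | A·ȳᵢ
rectangular body | 25500.00 | 75.00 | 85.00 | 1912500.00 | 2167500.00
semicircular top | 8835.73 | 75.00 | 201.83 | 662679.70 | 1783323.99
triangular fin | 5000.00 | 176.67 | 41.67 | 883333.33 | 208333.33
Σ | 39335.73 |  |  | 3458513.03 | 4159157.32
x̄ = 3458513.03 / 39335.73 = 87.92 mm
ȳ = 4159157.32 / 39335.73 = 105.73 mm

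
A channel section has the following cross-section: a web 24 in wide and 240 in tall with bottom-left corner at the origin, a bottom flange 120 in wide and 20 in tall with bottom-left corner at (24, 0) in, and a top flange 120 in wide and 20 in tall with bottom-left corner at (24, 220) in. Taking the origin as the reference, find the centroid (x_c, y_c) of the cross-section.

x_c = 44.73 in, y_c = 120.00 in

web: A = 24 × 240 = 5760.00, centroid at (12.00, 120.00).
bottom flange: A = 120 × 20 = 2400.00, centroid at (84.00, 10.00).
top flange: A = 120 × 20 = 2400.00, centroid at (84.00, 230.00).
ΣA = 10560.00 in²
ΣAx_c = (5760.00)(12.00) + (2400.00)(84.00) + (2400.00)(84.00) = 472320.00 in³
ΣAy_c = (5760.00)(120.00) + (2400.00)(10.00) + (2400.00)(230.00) = 1267200.00 in³
x_c = 472320.00 / 10560.00 = 44.73 in
y_c = 1267200.00 / 10560.00 = 120.00 in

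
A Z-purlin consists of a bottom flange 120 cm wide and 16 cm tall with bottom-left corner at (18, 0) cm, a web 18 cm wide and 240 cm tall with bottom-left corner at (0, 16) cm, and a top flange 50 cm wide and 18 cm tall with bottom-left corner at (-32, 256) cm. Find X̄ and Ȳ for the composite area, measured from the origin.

Part | A | x̄ᵢ | ȳᵢ | A·x̄ᵢ | A·ȳᵢ
bottom flange | 1920.00 | 78.00 | 8.00 | 149760.00 | 15360.00
web | 4320.00 | 9.00 | 136.00 | 38880.00 | 587520.00
top flange | 900.00 | -7.00 | 265.00 | -6300.00 | 238500.00
Σ | 7140.00 |  |  | 182340.00 | 841380.00
X̄ = 182340.00 / 7140.00 = 25.54 cm
Ȳ = 841380.00 / 7140.00 = 117.84 cm

X̄ = 25.54 cm, Ȳ = 117.84 cm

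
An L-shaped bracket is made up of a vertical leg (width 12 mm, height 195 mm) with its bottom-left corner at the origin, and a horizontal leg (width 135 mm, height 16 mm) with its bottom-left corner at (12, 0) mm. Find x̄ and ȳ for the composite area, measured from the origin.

x̄ = 41.28 mm, ȳ = 54.54 mm

Part | A | x̄ᵢ | ȳᵢ | A·x̄ᵢ | A·ȳᵢ
vertical leg | 2340.00 | 6.00 | 97.50 | 14040.00 | 228150.00
horizontal leg | 2160.00 | 79.50 | 8.00 | 171720.00 | 17280.00
Σ | 4500.00 |  |  | 185760.00 | 245430.00
x̄ = 185760.00 / 4500.00 = 41.28 mm
ȳ = 245430.00 / 4500.00 = 54.54 mm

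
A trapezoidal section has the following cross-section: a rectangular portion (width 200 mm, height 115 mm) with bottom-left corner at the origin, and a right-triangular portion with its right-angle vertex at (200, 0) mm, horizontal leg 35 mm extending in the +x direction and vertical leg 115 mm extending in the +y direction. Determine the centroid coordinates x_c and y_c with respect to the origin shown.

x_c = 108.98 mm, y_c = 55.96 mm

rectangular portion: A = 200 × 115 = 23000.00, centroid at (100.00, 57.50).
triangular portion: A = ½·35·115 = 2012.50, centroid at (211.67, 38.33).
ΣA = 25012.50 mm², ΣAx_c = 2725979.17 mm³, ΣAy_c = 1399645.83 mm³.
x_c = 2725979.17/25012.50 = 108.98 mm; y_c = 1399645.83/25012.50 = 55.96 mm.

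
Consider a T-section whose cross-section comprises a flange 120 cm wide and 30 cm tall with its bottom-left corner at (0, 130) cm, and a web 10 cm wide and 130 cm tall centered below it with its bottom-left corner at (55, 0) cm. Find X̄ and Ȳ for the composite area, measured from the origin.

Part | A | x̄ᵢ | ȳᵢ | A·x̄ᵢ | A·ȳᵢ
web | 1300.00 | 60.00 | 65.00 | 78000.00 | 84500.00
flange | 3600.00 | 60.00 | 145.00 | 216000.00 | 522000.00
Σ | 4900.00 |  |  | 294000.00 | 606500.00
X̄ = 294000.00 / 4900.00 = 60.00 cm
Ȳ = 606500.00 / 4900.00 = 123.78 cm

X̄ = 60.00 cm, Ȳ = 123.78 cm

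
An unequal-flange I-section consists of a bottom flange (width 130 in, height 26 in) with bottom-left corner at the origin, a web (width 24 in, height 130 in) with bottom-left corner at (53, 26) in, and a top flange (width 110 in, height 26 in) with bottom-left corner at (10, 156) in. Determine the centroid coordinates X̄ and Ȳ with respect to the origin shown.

X̄ = 65.00 in, Ȳ = 86.67 in

bottom flange: A = 130 × 26 = 3380.00, centroid at (65.00, 13.00).
web: A = 24 × 130 = 3120.00, centroid at (65.00, 91.00).
top flange: A = 110 × 26 = 2860.00, centroid at (65.00, 169.00).
ΣA = 9360.00 in²
ΣAX̄ = (3380.00)(65.00) + (3120.00)(65.00) + (2860.00)(65.00) = 608400.00 in³
ΣAȲ = (3380.00)(13.00) + (3120.00)(91.00) + (2860.00)(169.00) = 811200.00 in³
X̄ = 608400.00 / 9360.00 = 65.00 in
Ȳ = 811200.00 / 9360.00 = 86.67 in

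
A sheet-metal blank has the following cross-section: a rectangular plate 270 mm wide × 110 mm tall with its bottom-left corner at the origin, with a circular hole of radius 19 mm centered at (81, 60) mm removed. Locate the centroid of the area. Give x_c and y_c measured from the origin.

plate: A = 270 × 110 = 29700.00, centroid at (135.00, 55.00).
hole: A = −π·19² = -1134.11, centroid at (81.00, 60.00).
ΣA = 28565.89 mm²
ΣAx_c = (29700.00)(135.00) + (-1134.11)(81.00) = 3917636.69 mm³
ΣAy_c = (29700.00)(55.00) + (-1134.11)(60.00) = 1565453.10 mm³
x_c = 3917636.69 / 28565.89 = 137.14 mm
y_c = 1565453.10 / 28565.89 = 54.80 mm

x_c = 137.14 mm, y_c = 54.80 mm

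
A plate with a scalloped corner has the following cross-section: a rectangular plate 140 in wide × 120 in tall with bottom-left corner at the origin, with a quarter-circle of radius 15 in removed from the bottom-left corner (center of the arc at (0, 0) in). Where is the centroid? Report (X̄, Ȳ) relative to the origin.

X̄ = 70.68 in, Ȳ = 60.57 in

plate: A = 140 × 120 = 16800.00, centroid at (70.00, 60.00).
removed quarter-circle: A = −¼π·15² = -176.71, centroid at (6.37, 6.37).
ΣA = 16623.29 in²
ΣAX̄ = (16800.00)(70.00) + (-176.71)(6.37) = 1174875.00 in³
ΣAȲ = (16800.00)(60.00) + (-176.71)(6.37) = 1006875.00 in³
X̄ = 1174875.00 / 16623.29 = 70.68 in
Ȳ = 1006875.00 / 16623.29 = 60.57 in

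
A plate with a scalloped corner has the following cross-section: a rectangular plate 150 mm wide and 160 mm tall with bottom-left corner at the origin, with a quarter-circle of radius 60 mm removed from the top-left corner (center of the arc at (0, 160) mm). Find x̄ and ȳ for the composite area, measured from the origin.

plate: A = 150 × 160 = 24000.00, centroid at (75.00, 80.00).
removed quarter-circle: A = −¼π·60² = -2827.43, centroid at (25.46, 134.54).
ΣA = 21172.57 mm²
ΣAx̄ = (24000.00)(75.00) + (-2827.43)(25.46) = 1728000.00 mm³
ΣAȳ = (24000.00)(80.00) + (-2827.43)(134.54) = 1539610.66 mm³
x̄ = 1728000.00 / 21172.57 = 81.62 mm
ȳ = 1539610.66 / 21172.57 = 72.72 mm

x̄ = 81.62 mm, ȳ = 72.72 mm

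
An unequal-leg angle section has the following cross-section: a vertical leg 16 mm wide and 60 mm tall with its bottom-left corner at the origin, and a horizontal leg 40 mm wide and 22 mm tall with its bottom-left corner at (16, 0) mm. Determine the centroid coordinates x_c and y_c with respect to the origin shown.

vertical leg: A = 16 × 60 = 960.00, centroid at (8.00, 30.00).
horizontal leg: A = 40 × 22 = 880.00, centroid at (36.00, 11.00).
ΣA = 1840.00 mm², ΣAx_c = 39360.00 mm³, ΣAy_c = 38480.00 mm³.
x_c = 39360.00/1840.00 = 21.39 mm; y_c = 38480.00/1840.00 = 20.91 mm.

x_c = 21.39 mm, y_c = 20.91 mm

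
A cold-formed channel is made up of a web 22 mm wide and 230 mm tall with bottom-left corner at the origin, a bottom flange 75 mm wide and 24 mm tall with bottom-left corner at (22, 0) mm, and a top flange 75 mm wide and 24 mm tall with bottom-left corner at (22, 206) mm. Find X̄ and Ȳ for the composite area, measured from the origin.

X̄ = 31.16 mm, Ȳ = 115.00 mm

web: A = 22 × 230 = 5060.00, centroid at (11.00, 115.00).
bottom flange: A = 75 × 24 = 1800.00, centroid at (59.50, 12.00).
top flange: A = 75 × 24 = 1800.00, centroid at (59.50, 218.00).
ΣA = 8660.00 mm²
ΣAX̄ = (5060.00)(11.00) + (1800.00)(59.50) + (1800.00)(59.50) = 269860.00 mm³
ΣAȲ = (5060.00)(115.00) + (1800.00)(12.00) + (1800.00)(218.00) = 995900.00 mm³
X̄ = 269860.00 / 8660.00 = 31.16 mm
Ȳ = 995900.00 / 8660.00 = 115.00 mm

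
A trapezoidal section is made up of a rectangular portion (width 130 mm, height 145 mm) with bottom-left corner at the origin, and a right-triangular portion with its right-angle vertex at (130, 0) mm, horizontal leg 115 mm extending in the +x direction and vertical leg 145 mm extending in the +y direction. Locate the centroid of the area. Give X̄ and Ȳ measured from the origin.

X̄ = 96.69 mm, Ȳ = 65.09 mm

rectangular portion: A = 130 × 145 = 18850.00, centroid at (65.00, 72.50).
triangular portion: A = ½·115·145 = 8337.50, centroid at (168.33, 48.33).
ΣA = 27187.50 mm², ΣAX̄ = 2628729.17 mm³, ΣAȲ = 1769604.17 mm³.
X̄ = 2628729.17/27187.50 = 96.69 mm; Ȳ = 1769604.17/27187.50 = 65.09 mm.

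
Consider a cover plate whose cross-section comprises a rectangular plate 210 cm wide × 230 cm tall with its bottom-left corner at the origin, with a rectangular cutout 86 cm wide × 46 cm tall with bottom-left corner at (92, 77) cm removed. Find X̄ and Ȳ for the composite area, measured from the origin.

Part | A | x̄ᵢ | ȳᵢ | A·x̄ᵢ | A·ȳᵢ
plate | 48300.00 | 105.00 | 115.00 | 5071500.00 | 5554500.00
hole | -3956.00 | 135.00 | 100.00 | -534060.00 | -395600.00
Σ | 44344.00 |  |  | 4537440.00 | 5158900.00
X̄ = 4537440.00 / 44344.00 = 102.32 cm
Ȳ = 5158900.00 / 44344.00 = 116.34 cm

X̄ = 102.32 cm, Ȳ = 116.34 cm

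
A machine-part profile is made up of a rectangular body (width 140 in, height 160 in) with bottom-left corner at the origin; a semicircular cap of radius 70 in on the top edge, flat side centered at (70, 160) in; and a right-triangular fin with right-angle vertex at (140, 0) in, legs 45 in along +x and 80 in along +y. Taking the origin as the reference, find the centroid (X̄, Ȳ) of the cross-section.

Part | A | x̄ᵢ | ȳᵢ | A·x̄ᵢ | A·ȳᵢ
rectangular body | 22400.00 | 70.00 | 80.00 | 1568000.00 | 1792000.00
semicircular top | 7696.90 | 70.00 | 189.71 | 538783.14 | 1460170.99
triangular fin | 1800.00 | 155.00 | 26.67 | 279000.00 | 48000.00
Σ | 31896.90 |  |  | 2385783.14 | 3300170.99
X̄ = 2385783.14 / 31896.90 = 74.80 in
Ȳ = 3300170.99 / 31896.90 = 103.46 in

X̄ = 74.80 in, Ȳ = 103.46 in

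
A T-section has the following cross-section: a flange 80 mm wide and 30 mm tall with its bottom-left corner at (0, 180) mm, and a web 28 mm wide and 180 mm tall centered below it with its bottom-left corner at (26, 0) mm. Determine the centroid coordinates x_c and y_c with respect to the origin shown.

Part | A | x̄ᵢ | ȳᵢ | A·x̄ᵢ | A·ȳᵢ
web | 5040.00 | 40.00 | 90.00 | 201600.00 | 453600.00
flange | 2400.00 | 40.00 | 195.00 | 96000.00 | 468000.00
Σ | 7440.00 |  |  | 297600.00 | 921600.00
x_c = 297600.00 / 7440.00 = 40.00 mm
y_c = 921600.00 / 7440.00 = 123.87 mm

x_c = 40.00 mm, y_c = 123.87 mm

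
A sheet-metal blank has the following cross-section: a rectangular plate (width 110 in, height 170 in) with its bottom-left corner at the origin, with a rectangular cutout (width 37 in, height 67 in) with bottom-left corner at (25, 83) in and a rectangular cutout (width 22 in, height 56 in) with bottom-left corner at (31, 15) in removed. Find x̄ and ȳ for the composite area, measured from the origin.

x̄ = 57.97 in, ȳ = 83.24 in

Part | A | x̄ᵢ | ȳᵢ | A·x̄ᵢ | A·ȳᵢ
plate | 18700.00 | 55.00 | 85.00 | 1028500.00 | 1589500.00
hole 1 | -2479.00 | 43.50 | 116.50 | -107836.50 | -288803.50
hole 2 | -1232.00 | 42.00 | 43.00 | -51744.00 | -52976.00
Σ | 14989.00 |  |  | 868919.50 | 1247720.50
x̄ = 868919.50 / 14989.00 = 57.97 in
ȳ = 1247720.50 / 14989.00 = 83.24 in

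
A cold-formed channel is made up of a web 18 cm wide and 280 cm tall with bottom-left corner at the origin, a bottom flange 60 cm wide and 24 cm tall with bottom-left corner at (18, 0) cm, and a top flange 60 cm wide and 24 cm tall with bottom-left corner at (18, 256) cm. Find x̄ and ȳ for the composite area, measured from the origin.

x̄ = 23.18 cm, ȳ = 140.00 cm

Part | A | x̄ᵢ | ȳᵢ | A·x̄ᵢ | A·ȳᵢ
web | 5040.00 | 9.00 | 140.00 | 45360.00 | 705600.00
bottom flange | 1440.00 | 48.00 | 12.00 | 69120.00 | 17280.00
top flange | 1440.00 | 48.00 | 268.00 | 69120.00 | 385920.00
Σ | 7920.00 |  |  | 183600.00 | 1108800.00
x̄ = 183600.00 / 7920.00 = 23.18 cm
ȳ = 1108800.00 / 7920.00 = 140.00 cm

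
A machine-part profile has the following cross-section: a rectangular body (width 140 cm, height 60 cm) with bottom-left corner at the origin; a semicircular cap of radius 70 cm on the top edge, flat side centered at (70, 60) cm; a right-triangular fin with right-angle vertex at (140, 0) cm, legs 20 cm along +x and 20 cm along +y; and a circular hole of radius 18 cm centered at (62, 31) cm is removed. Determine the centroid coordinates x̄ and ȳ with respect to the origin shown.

x̄ = 71.54 cm, ȳ = 59.71 cm

Part | A | x̄ᵢ | ȳᵢ | A·x̄ᵢ | A·ȳᵢ
rectangular body | 8400.00 | 70.00 | 30.00 | 588000.00 | 252000.00
semicircular top | 7696.90 | 70.00 | 89.71 | 538783.14 | 690480.79
triangular fin | 200.00 | 146.67 | 6.67 | 29333.33 | 1333.33
hole | -1017.88 | 62.00 | 31.00 | -63108.31 | -31554.16
Σ | 15279.03 |  |  | 1093008.16 | 912259.96
x̄ = 1093008.16 / 15279.03 = 71.54 cm
ȳ = 912259.96 / 15279.03 = 59.71 cm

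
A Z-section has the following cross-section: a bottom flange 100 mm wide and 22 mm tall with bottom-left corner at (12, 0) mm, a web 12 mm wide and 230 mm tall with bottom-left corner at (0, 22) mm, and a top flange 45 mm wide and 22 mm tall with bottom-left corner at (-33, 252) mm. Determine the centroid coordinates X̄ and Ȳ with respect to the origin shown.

X̄ = 23.96 mm, Ȳ = 111.38 mm

bottom flange: A = 100 × 22 = 2200.00, centroid at (62.00, 11.00).
web: A = 12 × 230 = 2760.00, centroid at (6.00, 137.00).
top flange: A = 45 × 22 = 990.00, centroid at (-10.50, 263.00).
ΣA = 5950.00 mm²
ΣAX̄ = (2200.00)(62.00) + (2760.00)(6.00) + (990.00)(-10.50) = 142565.00 mm³
ΣAȲ = (2200.00)(11.00) + (2760.00)(137.00) + (990.00)(263.00) = 662690.00 mm³
X̄ = 142565.00 / 5950.00 = 23.96 mm
Ȳ = 662690.00 / 5950.00 = 111.38 mm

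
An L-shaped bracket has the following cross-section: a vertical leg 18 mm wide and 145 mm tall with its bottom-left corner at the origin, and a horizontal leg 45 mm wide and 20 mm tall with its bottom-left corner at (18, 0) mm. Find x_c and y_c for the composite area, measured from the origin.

x_c = 17.08 mm, y_c = 56.47 mm

Part | A | x̄ᵢ | ȳᵢ | A·x̄ᵢ | A·ȳᵢ
vertical leg | 2610.00 | 9.00 | 72.50 | 23490.00 | 189225.00
horizontal leg | 900.00 | 40.50 | 10.00 | 36450.00 | 9000.00
Σ | 3510.00 |  |  | 59940.00 | 198225.00
x_c = 59940.00 / 3510.00 = 17.08 mm
y_c = 198225.00 / 3510.00 = 56.47 mm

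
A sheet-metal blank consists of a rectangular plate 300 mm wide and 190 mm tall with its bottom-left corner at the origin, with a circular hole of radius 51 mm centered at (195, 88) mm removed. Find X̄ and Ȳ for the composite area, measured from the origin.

plate: A = 300 × 190 = 57000.00, centroid at (150.00, 95.00).
hole: A = −π·51² = -8171.28, centroid at (195.00, 88.00).
ΣA = 48828.72 mm², ΣAX̄ = 6956599.91 mm³, ΣAȲ = 4695927.14 mm³.
X̄ = 6956599.91/48828.72 = 142.47 mm; Ȳ = 4695927.14/48828.72 = 96.17 mm.

X̄ = 142.47 mm, Ȳ = 96.17 mm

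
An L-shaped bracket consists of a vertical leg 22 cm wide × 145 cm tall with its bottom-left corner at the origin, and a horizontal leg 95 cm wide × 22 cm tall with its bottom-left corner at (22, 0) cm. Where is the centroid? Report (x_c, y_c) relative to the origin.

vertical leg: A = 22 × 145 = 3190.00, centroid at (11.00, 72.50).
horizontal leg: A = 95 × 22 = 2090.00, centroid at (69.50, 11.00).
ΣA = 5280.00 cm², ΣAx_c = 180345.00 cm³, ΣAy_c = 254265.00 cm³.
x_c = 180345.00/5280.00 = 34.16 cm; y_c = 254265.00/5280.00 = 48.16 cm.

x_c = 34.16 cm, y_c = 48.16 cm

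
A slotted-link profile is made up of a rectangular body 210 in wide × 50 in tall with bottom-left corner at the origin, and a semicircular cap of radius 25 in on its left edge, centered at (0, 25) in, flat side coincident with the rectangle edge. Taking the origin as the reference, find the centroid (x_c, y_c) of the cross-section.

x_c = 95.11 in, y_c = 25.00 in

Part | A | x̄ᵢ | ȳᵢ | A·x̄ᵢ | A·ȳᵢ
rectangular body | 10500.00 | 105.00 | 25.00 | 1102500.00 | 262500.00
semicircular end | 981.75 | -10.61 | 25.00 | -10416.67 | 24543.69
Σ | 11481.75 |  |  | 1092083.33 | 287043.69
x_c = 1092083.33 / 11481.75 = 95.11 in
y_c = 287043.69 / 11481.75 = 25.00 in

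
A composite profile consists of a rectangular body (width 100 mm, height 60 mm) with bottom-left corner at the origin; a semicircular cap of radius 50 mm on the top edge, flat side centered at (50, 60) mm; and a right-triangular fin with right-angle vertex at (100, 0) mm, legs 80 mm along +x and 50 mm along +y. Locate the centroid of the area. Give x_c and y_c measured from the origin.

rectangular body: A = 100 × 60 = 6000.00, centroid at (50.00, 30.00).
semicircular top: A = ½π·50² = 3926.99, centroid at (50.00, 81.22).
triangular fin: A = ½·80·50 = 2000.00, centroid at (126.67, 16.67).
ΣA = 11926.99 mm²
ΣAx_c = (6000.00)(50.00) + (3926.99)(50.00) + (2000.00)(126.67) = 749682.87 mm³
ΣAy_c = (6000.00)(30.00) + (3926.99)(81.22) + (2000.00)(16.67) = 532286.12 mm³
x_c = 749682.87 / 11926.99 = 62.86 mm
y_c = 532286.12 / 11926.99 = 44.63 mm

x_c = 62.86 mm, y_c = 44.63 mm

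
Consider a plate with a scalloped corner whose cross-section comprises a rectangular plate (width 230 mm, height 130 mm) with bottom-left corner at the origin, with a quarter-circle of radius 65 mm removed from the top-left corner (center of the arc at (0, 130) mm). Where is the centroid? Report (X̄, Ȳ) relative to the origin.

X̄ = 125.91 mm, Ȳ = 60.33 mm

Part | A | x̄ᵢ | ȳᵢ | A·x̄ᵢ | A·ȳᵢ
plate | 29900.00 | 115.00 | 65.00 | 3438500.00 | 1943500.00
removed quarter-circle | -3318.31 | 27.59 | 102.41 | -91541.67 | -339838.27
Σ | 26581.69 |  |  | 3346958.33 | 1603661.73
X̄ = 3346958.33 / 26581.69 = 125.91 mm
Ȳ = 1603661.73 / 26581.69 = 60.33 mm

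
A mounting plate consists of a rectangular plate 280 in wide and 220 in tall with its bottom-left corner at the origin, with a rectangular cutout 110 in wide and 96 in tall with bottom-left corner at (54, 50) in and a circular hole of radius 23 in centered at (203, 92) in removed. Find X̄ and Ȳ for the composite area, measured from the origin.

X̄ = 144.51 in, Ȳ = 113.17 in

Part | A | x̄ᵢ | ȳᵢ | A·x̄ᵢ | A·ȳᵢ
plate | 61600.00 | 140.00 | 110.00 | 8624000.00 | 6776000.00
hole 1 | -10560.00 | 109.00 | 98.00 | -1151040.00 | -1034880.00
hole 2 | -1661.90 | 203.00 | 92.00 | -337366.21 | -152895.03
Σ | 49378.10 |  |  | 7135593.79 | 5588224.97
X̄ = 7135593.79 / 49378.10 = 144.51 in
Ȳ = 5588224.97 / 49378.10 = 113.17 in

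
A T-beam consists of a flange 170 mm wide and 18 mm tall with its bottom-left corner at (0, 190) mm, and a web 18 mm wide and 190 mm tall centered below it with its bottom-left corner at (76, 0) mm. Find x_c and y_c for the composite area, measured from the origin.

x_c = 85.00 mm, y_c = 144.11 mm

web: A = 18 × 190 = 3420.00, centroid at (85.00, 95.00).
flange: A = 170 × 18 = 3060.00, centroid at (85.00, 199.00).
ΣA = 6480.00 mm²
ΣAx_c = (3420.00)(85.00) + (3060.00)(85.00) = 550800.00 mm³
ΣAy_c = (3420.00)(95.00) + (3060.00)(199.00) = 933840.00 mm³
x_c = 550800.00 / 6480.00 = 85.00 mm
y_c = 933840.00 / 6480.00 = 144.11 mm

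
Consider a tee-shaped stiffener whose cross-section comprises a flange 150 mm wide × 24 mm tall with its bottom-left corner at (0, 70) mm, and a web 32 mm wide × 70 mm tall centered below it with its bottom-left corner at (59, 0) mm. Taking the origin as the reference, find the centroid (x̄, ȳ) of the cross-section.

Part | A | x̄ᵢ | ȳᵢ | A·x̄ᵢ | A·ȳᵢ
web | 2240.00 | 75.00 | 35.00 | 168000.00 | 78400.00
flange | 3600.00 | 75.00 | 82.00 | 270000.00 | 295200.00
Σ | 5840.00 |  |  | 438000.00 | 373600.00
x̄ = 438000.00 / 5840.00 = 75.00 mm
ȳ = 373600.00 / 5840.00 = 63.97 mm

x̄ = 75.00 mm, ȳ = 63.97 mm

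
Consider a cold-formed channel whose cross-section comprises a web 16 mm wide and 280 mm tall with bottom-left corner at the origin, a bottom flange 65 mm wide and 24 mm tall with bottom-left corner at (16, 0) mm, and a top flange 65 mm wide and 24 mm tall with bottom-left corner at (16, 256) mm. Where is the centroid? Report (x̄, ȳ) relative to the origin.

Part | A | x̄ᵢ | ȳᵢ | A·x̄ᵢ | A·ȳᵢ
web | 4480.00 | 8.00 | 140.00 | 35840.00 | 627200.00
bottom flange | 1560.00 | 48.50 | 12.00 | 75660.00 | 18720.00
top flange | 1560.00 | 48.50 | 268.00 | 75660.00 | 418080.00
Σ | 7600.00 |  |  | 187160.00 | 1064000.00
x̄ = 187160.00 / 7600.00 = 24.63 mm
ȳ = 1064000.00 / 7600.00 = 140.00 mm

x̄ = 24.63 mm, ȳ = 140.00 mm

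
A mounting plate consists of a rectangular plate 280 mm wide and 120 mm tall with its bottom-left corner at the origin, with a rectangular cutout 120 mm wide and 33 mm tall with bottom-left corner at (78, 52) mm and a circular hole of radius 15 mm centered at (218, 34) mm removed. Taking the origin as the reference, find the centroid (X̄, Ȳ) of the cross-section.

plate: A = 280 × 120 = 33600.00, centroid at (140.00, 60.00).
hole 1: A = −(120 × 33) = -3960.00, centroid at (138.00, 68.50).
hole 2: A = −π·15² = -706.86, centroid at (218.00, 34.00).
ΣA = 28933.14 mm², ΣAX̄ = 4003424.88 mm³, ΣAȲ = 1720706.82 mm³.
X̄ = 4003424.88/28933.14 = 138.37 mm; Ȳ = 1720706.82/28933.14 = 59.47 mm.

X̄ = 138.37 mm, Ȳ = 59.47 mm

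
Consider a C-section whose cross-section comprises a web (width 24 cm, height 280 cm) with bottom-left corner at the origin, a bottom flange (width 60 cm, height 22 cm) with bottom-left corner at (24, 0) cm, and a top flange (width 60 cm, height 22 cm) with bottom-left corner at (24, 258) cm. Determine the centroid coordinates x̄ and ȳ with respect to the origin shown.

x̄ = 23.85 cm, ȳ = 140.00 cm

web: A = 24 × 280 = 6720.00, centroid at (12.00, 140.00).
bottom flange: A = 60 × 22 = 1320.00, centroid at (54.00, 11.00).
top flange: A = 60 × 22 = 1320.00, centroid at (54.00, 269.00).
ΣA = 9360.00 cm², ΣAx̄ = 223200.00 cm³, ΣAȳ = 1310400.00 cm³.
x̄ = 223200.00/9360.00 = 23.85 cm; ȳ = 1310400.00/9360.00 = 140.00 cm.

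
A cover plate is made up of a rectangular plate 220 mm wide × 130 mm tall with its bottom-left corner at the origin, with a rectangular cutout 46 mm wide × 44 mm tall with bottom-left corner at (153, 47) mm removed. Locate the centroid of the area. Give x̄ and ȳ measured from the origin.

x̄ = 104.97 mm, ȳ = 64.70 mm

plate: A = 220 × 130 = 28600.00, centroid at (110.00, 65.00).
hole: A = −(46 × 44) = -2024.00, centroid at (176.00, 69.00).
ΣA = 26576.00 mm², ΣAx̄ = 2789776.00 mm³, ΣAȳ = 1719344.00 mm³.
x̄ = 2789776.00/26576.00 = 104.97 mm; ȳ = 1719344.00/26576.00 = 64.70 mm.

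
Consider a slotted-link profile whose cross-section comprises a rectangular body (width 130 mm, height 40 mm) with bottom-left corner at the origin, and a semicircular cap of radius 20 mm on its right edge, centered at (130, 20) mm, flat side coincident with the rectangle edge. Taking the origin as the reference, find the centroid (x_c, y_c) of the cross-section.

x_c = 72.92 mm, y_c = 20.00 mm

rectangular body: A = 130 × 40 = 5200.00, centroid at (65.00, 20.00).
semicircular end: A = ½π·20² = 628.32, centroid at (138.49, 20.00).
ΣA = 5828.32 mm²
ΣAx_c = (5200.00)(65.00) + (628.32)(138.49) = 425014.74 mm³
ΣAy_c = (5200.00)(20.00) + (628.32)(20.00) = 116566.37 mm³
x_c = 425014.74 / 5828.32 = 72.92 mm
y_c = 116566.37 / 5828.32 = 20.00 mm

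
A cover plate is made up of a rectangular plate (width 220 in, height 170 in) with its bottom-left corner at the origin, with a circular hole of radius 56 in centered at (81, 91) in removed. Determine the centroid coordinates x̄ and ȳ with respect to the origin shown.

plate: A = 220 × 170 = 37400.00, centroid at (110.00, 85.00).
hole: A = −π·56² = -9852.03, centroid at (81.00, 91.00).
ΣA = 27547.97 in²
ΣAx̄ = (37400.00)(110.00) + (-9852.03)(81.00) = 3315985.20 in³
ΣAȳ = (37400.00)(85.00) + (-9852.03)(91.00) = 2282464.85 in³
x̄ = 3315985.20 / 27547.97 = 120.37 in
ȳ = 2282464.85 / 27547.97 = 82.85 in

x̄ = 120.37 in, ȳ = 82.85 in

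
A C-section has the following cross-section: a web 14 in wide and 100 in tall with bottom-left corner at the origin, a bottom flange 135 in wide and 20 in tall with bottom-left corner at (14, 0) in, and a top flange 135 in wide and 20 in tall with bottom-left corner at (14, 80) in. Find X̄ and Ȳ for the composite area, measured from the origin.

X̄ = 66.16 in, Ȳ = 50.00 in

web: A = 14 × 100 = 1400.00, centroid at (7.00, 50.00).
bottom flange: A = 135 × 20 = 2700.00, centroid at (81.50, 10.00).
top flange: A = 135 × 20 = 2700.00, centroid at (81.50, 90.00).
ΣA = 6800.00 in², ΣAX̄ = 449900.00 in³, ΣAȲ = 340000.00 in³.
X̄ = 449900.00/6800.00 = 66.16 in; Ȳ = 340000.00/6800.00 = 50.00 in.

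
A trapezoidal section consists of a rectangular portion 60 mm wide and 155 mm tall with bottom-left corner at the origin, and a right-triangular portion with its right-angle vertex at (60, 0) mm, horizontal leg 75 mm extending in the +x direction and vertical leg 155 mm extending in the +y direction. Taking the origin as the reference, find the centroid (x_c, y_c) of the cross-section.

rectangular portion: A = 60 × 155 = 9300.00, centroid at (30.00, 77.50).
triangular portion: A = ½·75·155 = 5812.50, centroid at (85.00, 51.67).
ΣA = 15112.50 mm²
ΣAx_c = (9300.00)(30.00) + (5812.50)(85.00) = 773062.50 mm³
ΣAy_c = (9300.00)(77.50) + (5812.50)(51.67) = 1021062.50 mm³
x_c = 773062.50 / 15112.50 = 51.15 mm
y_c = 1021062.50 / 15112.50 = 67.56 mm

x_c = 51.15 mm, y_c = 67.56 mm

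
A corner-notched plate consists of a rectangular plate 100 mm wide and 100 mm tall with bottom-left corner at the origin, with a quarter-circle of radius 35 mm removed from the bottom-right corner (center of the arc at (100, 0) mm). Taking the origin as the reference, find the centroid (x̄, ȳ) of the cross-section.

plate: A = 100 × 100 = 10000.00, centroid at (50.00, 50.00).
removed quarter-circle: A = −¼π·35² = -962.11, centroid at (85.15, 14.85).
ΣA = 9037.89 mm²
ΣAx̄ = (10000.00)(50.00) + (-962.11)(85.15) = 418080.39 mm³
ΣAȳ = (10000.00)(50.00) + (-962.11)(14.85) = 485708.33 mm³
x̄ = 418080.39 / 9037.89 = 46.26 mm
ȳ = 485708.33 / 9037.89 = 53.74 mm

x̄ = 46.26 mm, ȳ = 53.74 mm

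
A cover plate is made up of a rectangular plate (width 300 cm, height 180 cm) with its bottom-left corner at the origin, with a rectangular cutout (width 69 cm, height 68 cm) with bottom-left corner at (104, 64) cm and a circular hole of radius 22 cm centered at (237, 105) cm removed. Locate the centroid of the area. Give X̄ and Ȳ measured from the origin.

plate: A = 300 × 180 = 54000.00, centroid at (150.00, 90.00).
hole 1: A = −(69 × 68) = -4692.00, centroid at (138.50, 98.00).
hole 2: A = −π·22² = -1520.53, centroid at (237.00, 105.00).
ΣA = 47787.47 cm²
ΣAX̄ = (54000.00)(150.00) + (-4692.00)(138.50) + (-1520.53)(237.00) = 7089792.19 cm³
ΣAȲ = (54000.00)(90.00) + (-4692.00)(98.00) + (-1520.53)(105.00) = 4240528.26 cm³
X̄ = 7089792.19 / 47787.47 = 148.36 cm
Ȳ = 4240528.26 / 47787.47 = 88.74 cm

X̄ = 148.36 cm, Ȳ = 88.74 cm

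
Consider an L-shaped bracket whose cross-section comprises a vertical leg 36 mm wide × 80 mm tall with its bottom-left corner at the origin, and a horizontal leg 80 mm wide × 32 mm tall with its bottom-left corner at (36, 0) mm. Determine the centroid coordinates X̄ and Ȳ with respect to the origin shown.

vertical leg: A = 36 × 80 = 2880.00, centroid at (18.00, 40.00).
horizontal leg: A = 80 × 32 = 2560.00, centroid at (76.00, 16.00).
ΣA = 5440.00 mm², ΣAX̄ = 246400.00 mm³, ΣAȲ = 156160.00 mm³.
X̄ = 246400.00/5440.00 = 45.29 mm; Ȳ = 156160.00/5440.00 = 28.71 mm.

X̄ = 45.29 mm, Ȳ = 28.71 mm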